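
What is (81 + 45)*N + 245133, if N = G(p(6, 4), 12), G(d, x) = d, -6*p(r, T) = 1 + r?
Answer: 244986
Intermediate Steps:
p(r, T) = -⅙ - r/6 (p(r, T) = -(1 + r)/6 = -⅙ - r/6)
N = -7/6 (N = -⅙ - ⅙*6 = -⅙ - 1 = -7/6 ≈ -1.1667)
(81 + 45)*N + 245133 = (81 + 45)*(-7/6) + 245133 = 126*(-7/6) + 245133 = -147 + 245133 = 244986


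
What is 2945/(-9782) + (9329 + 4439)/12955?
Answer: 96526101/126725810 ≈ 0.76169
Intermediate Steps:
2945/(-9782) + (9329 + 4439)/12955 = 2945*(-1/9782) + 13768*(1/12955) = -2945/9782 + 13768/12955 = 96526101/126725810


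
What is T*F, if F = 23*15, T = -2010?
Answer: -693450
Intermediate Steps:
F = 345
T*F = -2010*345 = -693450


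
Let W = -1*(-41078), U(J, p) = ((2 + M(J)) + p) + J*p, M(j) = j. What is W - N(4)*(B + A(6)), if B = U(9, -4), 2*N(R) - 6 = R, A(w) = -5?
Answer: 41248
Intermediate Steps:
U(J, p) = 2 + J + p + J*p (U(J, p) = ((2 + J) + p) + J*p = (2 + J + p) + J*p = 2 + J + p + J*p)
N(R) = 3 + R/2
B = -29 (B = 2 + 9 - 4 + 9*(-4) = 2 + 9 - 4 - 36 = -29)
W = 41078
W - N(4)*(B + A(6)) = 41078 - (3 + (1/2)*4)*(-29 - 5) = 41078 - (3 + 2)*(-34) = 41078 - 5*(-34) = 41078 - 1*(-170) = 41078 + 170 = 41248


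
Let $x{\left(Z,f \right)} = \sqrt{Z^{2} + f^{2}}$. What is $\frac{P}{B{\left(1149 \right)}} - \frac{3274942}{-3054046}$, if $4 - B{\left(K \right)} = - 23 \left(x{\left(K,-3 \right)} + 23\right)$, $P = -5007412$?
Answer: $\frac{5218678914990179}{1066025446988023} - \frac{345511428 \sqrt{146690}}{698107001} \approx -184.66$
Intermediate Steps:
$B{\left(K \right)} = 533 + 23 \sqrt{9 + K^{2}}$ ($B{\left(K \right)} = 4 - - 23 \left(\sqrt{K^{2} + \left(-3\right)^{2}} + 23\right) = 4 - - 23 \left(\sqrt{K^{2} + 9} + 23\right) = 4 - - 23 \left(\sqrt{9 + K^{2}} + 23\right) = 4 - - 23 \left(23 + \sqrt{9 + K^{2}}\right) = 4 - \left(-529 - 23 \sqrt{9 + K^{2}}\right) = 4 + \left(529 + 23 \sqrt{9 + K^{2}}\right) = 533 + 23 \sqrt{9 + K^{2}}$)
$\frac{P}{B{\left(1149 \right)}} - \frac{3274942}{-3054046} = - \frac{5007412}{533 + 23 \sqrt{9 + 1149^{2}}} - \frac{3274942}{-3054046} = - \frac{5007412}{533 + 23 \sqrt{9 + 1320201}} - - \frac{1637471}{1527023} = - \frac{5007412}{533 + 23 \sqrt{1320210}} + \frac{1637471}{1527023} = - \frac{5007412}{533 + 23 \cdot 3 \sqrt{146690}} + \frac{1637471}{1527023} = - \frac{5007412}{533 + 69 \sqrt{146690}} + \frac{1637471}{1527023} = \frac{1637471}{1527023} - \frac{5007412}{533 + 69 \sqrt{146690}}$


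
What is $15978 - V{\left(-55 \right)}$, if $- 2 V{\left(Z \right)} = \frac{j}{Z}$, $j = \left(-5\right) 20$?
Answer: $\frac{175768}{11} \approx 15979.0$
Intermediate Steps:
$j = -100$
$V{\left(Z \right)} = \frac{50}{Z}$ ($V{\left(Z \right)} = - \frac{\left(-100\right) \frac{1}{Z}}{2} = \frac{50}{Z}$)
$15978 - V{\left(-55 \right)} = 15978 - \frac{50}{-55} = 15978 - 50 \left(- \frac{1}{55}\right) = 15978 - - \frac{10}{11} = 15978 + \frac{10}{11} = \frac{175768}{11}$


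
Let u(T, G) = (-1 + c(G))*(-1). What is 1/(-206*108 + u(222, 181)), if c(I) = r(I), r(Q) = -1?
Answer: -1/22246 ≈ -4.4952e-5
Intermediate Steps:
c(I) = -1
u(T, G) = 2 (u(T, G) = (-1 - 1)*(-1) = -2*(-1) = 2)
1/(-206*108 + u(222, 181)) = 1/(-206*108 + 2) = 1/(-22248 + 2) = 1/(-22246) = -1/22246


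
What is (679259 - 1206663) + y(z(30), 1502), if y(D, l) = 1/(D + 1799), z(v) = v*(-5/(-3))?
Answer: -975169995/1849 ≈ -5.2740e+5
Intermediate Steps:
z(v) = 5*v/3 (z(v) = v*(-5*(-⅓)) = v*(5/3) = 5*v/3)
y(D, l) = 1/(1799 + D)
(679259 - 1206663) + y(z(30), 1502) = (679259 - 1206663) + 1/(1799 + (5/3)*30) = -527404 + 1/(1799 + 50) = -527404 + 1/1849 = -975169995/1849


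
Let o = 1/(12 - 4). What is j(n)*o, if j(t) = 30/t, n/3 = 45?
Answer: 1/36 ≈ 0.027778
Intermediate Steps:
n = 135 (n = 3*45 = 135)
o = ⅛ (o = 1/8 = ⅛ ≈ 0.12500)
j(n)*o = (30/135)*(⅛) = (30*(1/135))*(⅛) = (2/9)*(⅛) = 1/36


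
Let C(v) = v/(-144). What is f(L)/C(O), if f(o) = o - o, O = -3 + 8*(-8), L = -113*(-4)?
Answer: 0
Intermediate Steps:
L = 452
O = -67 (O = -3 - 64 = -67)
C(v) = -v/144 (C(v) = v*(-1/144) = -v/144)
f(o) = 0
f(L)/C(O) = 0/((-1/144*(-67))) = 0/(67/144) = 0*(144/67) = 0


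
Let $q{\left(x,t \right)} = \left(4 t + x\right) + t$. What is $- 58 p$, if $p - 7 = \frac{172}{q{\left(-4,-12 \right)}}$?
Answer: $- \frac{2001}{8} \approx -250.13$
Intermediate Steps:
$q{\left(x,t \right)} = x + 5 t$ ($q{\left(x,t \right)} = \left(x + 4 t\right) + t = x + 5 t$)
$p = \frac{69}{16}$ ($p = 7 + \frac{172}{-4 + 5 \left(-12\right)} = 7 + \frac{172}{-4 - 60} = 7 + \frac{172}{-64} = 7 + 172 \left(- \frac{1}{64}\right) = 7 - \frac{43}{16} = \frac{69}{16} \approx 4.3125$)
$- 58 p = \left(-58\right) \frac{69}{16} = - \frac{2001}{8}$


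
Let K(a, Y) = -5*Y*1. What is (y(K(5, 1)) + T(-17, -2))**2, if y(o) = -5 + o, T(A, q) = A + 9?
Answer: 324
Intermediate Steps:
T(A, q) = 9 + A
K(a, Y) = -5*Y
(y(K(5, 1)) + T(-17, -2))**2 = ((-5 - 5*1) + (9 - 17))**2 = ((-5 - 5) - 8)**2 = (-10 - 8)**2 = (-18)**2 = 324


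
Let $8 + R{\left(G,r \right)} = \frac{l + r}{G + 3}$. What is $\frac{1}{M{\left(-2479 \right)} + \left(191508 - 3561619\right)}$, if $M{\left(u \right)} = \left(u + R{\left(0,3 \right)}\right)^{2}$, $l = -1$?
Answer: $\frac{9}{25305682} \approx 3.5565 \cdot 10^{-7}$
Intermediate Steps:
$R{\left(G,r \right)} = -8 + \frac{-1 + r}{3 + G}$ ($R{\left(G,r \right)} = -8 + \frac{-1 + r}{G + 3} = -8 + \frac{-1 + r}{3 + G}$)
$M{\left(u \right)} = \left(- \frac{22}{3} + u\right)^{2}$ ($M{\left(u \right)} = \left(u + \frac{-25 + 3 - 0}{3 + 0}\right)^{2} = \left(u + \frac{-25 + 3 + 0}{3}\right)^{2} = \left(u + \frac{1}{3} \left(-22\right)\right)^{2} = \left(u - \frac{22}{3}\right)^{2} = \left(- \frac{22}{3} + u\right)^{2}$)
$\frac{1}{M{\left(-2479 \right)} + \left(191508 - 3561619\right)} = \frac{1}{\frac{\left(-22 + 3 \left(-2479\right)\right)^{2}}{9} + \left(191508 - 3561619\right)} = \frac{1}{\frac{\left(-22 - 7437\right)^{2}}{9} + \left(191508 - 3561619\right)} = \frac{1}{\frac{\left(-7459\right)^{2}}{9} - 3370111} = \frac{1}{\frac{1}{9} \cdot 55636681 - 3370111} = \frac{1}{\frac{55636681}{9} - 3370111} = \frac{1}{\frac{25305682}{9}} = \frac{9}{25305682}$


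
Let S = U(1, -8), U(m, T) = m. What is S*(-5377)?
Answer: -5377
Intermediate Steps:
S = 1
S*(-5377) = 1*(-5377) = -5377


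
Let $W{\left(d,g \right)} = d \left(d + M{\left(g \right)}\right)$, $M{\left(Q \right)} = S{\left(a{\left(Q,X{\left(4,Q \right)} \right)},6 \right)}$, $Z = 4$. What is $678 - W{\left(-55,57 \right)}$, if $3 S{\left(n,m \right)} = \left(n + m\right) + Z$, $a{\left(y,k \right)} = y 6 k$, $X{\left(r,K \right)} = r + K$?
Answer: $\frac{1140919}{3} \approx 3.8031 \cdot 10^{5}$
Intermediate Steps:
$X{\left(r,K \right)} = K + r$
$a{\left(y,k \right)} = 6 k y$ ($a{\left(y,k \right)} = 6 y k = 6 k y$)
$S{\left(n,m \right)} = \frac{4}{3} + \frac{m}{3} + \frac{n}{3}$ ($S{\left(n,m \right)} = \frac{\left(n + m\right) + 4}{3} = \frac{\left(m + n\right) + 4}{3} = \frac{4 + m + n}{3} = \frac{4}{3} + \frac{m}{3} + \frac{n}{3}$)
$M{\left(Q \right)} = \frac{10}{3} + 2 Q \left(4 + Q\right)$ ($M{\left(Q \right)} = \frac{4}{3} + \frac{1}{3} \cdot 6 + \frac{6 \left(Q + 4\right) Q}{3} = \frac{4}{3} + 2 + \frac{6 \left(4 + Q\right) Q}{3} = \frac{4}{3} + 2 + \frac{6 Q \left(4 + Q\right)}{3} = \frac{4}{3} + 2 + 2 Q \left(4 + Q\right) = \frac{10}{3} + 2 Q \left(4 + Q\right)$)
$W{\left(d,g \right)} = d \left(\frac{10}{3} + d + 2 g \left(4 + g\right)\right)$ ($W{\left(d,g \right)} = d \left(d + \left(\frac{10}{3} + 2 g \left(4 + g\right)\right)\right) = d \left(\frac{10}{3} + d + 2 g \left(4 + g\right)\right)$)
$678 - W{\left(-55,57 \right)} = 678 - \frac{1}{3} \left(-55\right) \left(10 + 3 \left(-55\right) + 6 \cdot 57 \left(4 + 57\right)\right) = 678 - \frac{1}{3} \left(-55\right) \left(10 - 165 + 6 \cdot 57 \cdot 61\right) = 678 - \frac{1}{3} \left(-55\right) \left(10 - 165 + 20862\right) = 678 - \frac{1}{3} \left(-55\right) 20707 = 678 - - \frac{1138885}{3} = 678 + \frac{1138885}{3} = \frac{1140919}{3}$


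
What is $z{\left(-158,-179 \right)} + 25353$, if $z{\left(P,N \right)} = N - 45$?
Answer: $25129$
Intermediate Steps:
$z{\left(P,N \right)} = -45 + N$ ($z{\left(P,N \right)} = N - 45 = -45 + N$)
$z{\left(-158,-179 \right)} + 25353 = \left(-45 - 179\right) + 25353 = -224 + 25353 = 25129$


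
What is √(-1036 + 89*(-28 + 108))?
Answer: 78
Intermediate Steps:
√(-1036 + 89*(-28 + 108)) = √(-1036 + 89*80) = √(-1036 + 7120) = √6084 = 78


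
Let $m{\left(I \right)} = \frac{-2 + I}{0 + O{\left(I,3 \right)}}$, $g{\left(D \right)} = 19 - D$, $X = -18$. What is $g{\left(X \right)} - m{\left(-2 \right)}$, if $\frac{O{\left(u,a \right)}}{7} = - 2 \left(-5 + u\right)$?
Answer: $\frac{1815}{49} \approx 37.041$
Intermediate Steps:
$O{\left(u,a \right)} = 70 - 14 u$ ($O{\left(u,a \right)} = 7 \left(- 2 \left(-5 + u\right)\right) = 7 \left(10 - 2 u\right) = 70 - 14 u$)
$m{\left(I \right)} = \frac{-2 + I}{70 - 14 I}$ ($m{\left(I \right)} = \frac{-2 + I}{0 - \left(-70 + 14 I\right)} = \frac{-2 + I}{70 - 14 I}$)
$g{\left(X \right)} - m{\left(-2 \right)} = \left(19 - -18\right) - \frac{2 - -2}{14 \left(-5 - 2\right)} = \left(19 + 18\right) - \frac{2 + 2}{14 \left(-7\right)} = 37 - \frac{1}{14} \left(- \frac{1}{7}\right) 4 = 37 - - \frac{2}{49} = 37 + \frac{2}{49} = \frac{1815}{49}$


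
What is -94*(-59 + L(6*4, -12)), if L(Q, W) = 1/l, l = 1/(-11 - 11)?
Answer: 7614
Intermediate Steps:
l = -1/22 (l = 1/(-22) = -1/22 ≈ -0.045455)
L(Q, W) = -22 (L(Q, W) = 1/(-1/22) = -22)
-94*(-59 + L(6*4, -12)) = -94*(-59 - 22) = -94*(-81) = 7614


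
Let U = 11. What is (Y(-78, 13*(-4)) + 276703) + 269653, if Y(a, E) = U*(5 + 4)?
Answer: 546455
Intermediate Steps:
Y(a, E) = 99 (Y(a, E) = 11*(5 + 4) = 11*9 = 99)
(Y(-78, 13*(-4)) + 276703) + 269653 = (99 + 276703) + 269653 = 276802 + 269653 = 546455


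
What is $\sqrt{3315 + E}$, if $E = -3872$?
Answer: $i \sqrt{557} \approx 23.601 i$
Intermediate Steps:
$\sqrt{3315 + E} = \sqrt{3315 - 3872} = \sqrt{-557} = i \sqrt{557}$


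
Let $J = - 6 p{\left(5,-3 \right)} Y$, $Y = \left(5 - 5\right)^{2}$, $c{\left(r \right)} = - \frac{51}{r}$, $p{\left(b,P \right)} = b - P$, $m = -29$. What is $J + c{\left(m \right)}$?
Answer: $\frac{51}{29} \approx 1.7586$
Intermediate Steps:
$Y = 0$ ($Y = 0^{2} = 0$)
$J = 0$ ($J = - 6 \left(5 - -3\right) 0 = - 6 \left(5 + 3\right) 0 = \left(-6\right) 8 \cdot 0 = \left(-48\right) 0 = 0$)
$J + c{\left(m \right)} = 0 - \frac{51}{-29} = 0 - - \frac{51}{29} = 0 + \frac{51}{29} = \frac{51}{29}$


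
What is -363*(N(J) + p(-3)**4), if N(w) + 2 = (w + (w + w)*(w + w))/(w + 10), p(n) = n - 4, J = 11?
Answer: -6155754/7 ≈ -8.7939e+5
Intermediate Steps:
p(n) = -4 + n
N(w) = -2 + (w + 4*w**2)/(10 + w) (N(w) = -2 + (w + (w + w)*(w + w))/(w + 10) = -2 + (w + (2*w)*(2*w))/(10 + w) = -2 + (w + 4*w**2)/(10 + w))
-363*(N(J) + p(-3)**4) = -363*((-20 - 1*11 + 4*11**2)/(10 + 11) + (-4 - 3)**4) = -363*((-20 - 11 + 4*121)/21 + (-7)**4) = -363*((-20 - 11 + 484)/21 + 2401) = -363*((1/21)*453 + 2401) = -363*(151/7 + 2401) = -363*16958/7 = -6155754/7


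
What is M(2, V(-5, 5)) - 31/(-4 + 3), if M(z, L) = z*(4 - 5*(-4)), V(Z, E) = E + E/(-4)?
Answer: 79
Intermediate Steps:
V(Z, E) = 3*E/4 (V(Z, E) = E + E*(-1/4) = E - E/4 = 3*E/4)
M(z, L) = 24*z (M(z, L) = z*(4 + 20) = z*24 = 24*z)
M(2, V(-5, 5)) - 31/(-4 + 3) = 24*2 - 31/(-4 + 3) = 48 - 31/(-1) = 48 - 31*(-1) = 48 + 31 = 79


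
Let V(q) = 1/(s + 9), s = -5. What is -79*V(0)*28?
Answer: -553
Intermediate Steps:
V(q) = ¼ (V(q) = 1/(-5 + 9) = 1/4 = ¼)
-79*V(0)*28 = -79*¼*28 = -79/4*28 = -553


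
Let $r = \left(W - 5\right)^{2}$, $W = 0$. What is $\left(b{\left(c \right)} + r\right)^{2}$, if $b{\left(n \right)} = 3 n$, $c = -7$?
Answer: $16$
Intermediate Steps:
$r = 25$ ($r = \left(0 - 5\right)^{2} = \left(-5\right)^{2} = 25$)
$\left(b{\left(c \right)} + r\right)^{2} = \left(3 \left(-7\right) + 25\right)^{2} = \left(-21 + 25\right)^{2} = 4^{2} = 16$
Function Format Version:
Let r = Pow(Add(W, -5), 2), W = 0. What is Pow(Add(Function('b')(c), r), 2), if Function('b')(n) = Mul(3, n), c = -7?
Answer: 16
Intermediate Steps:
r = 25 (r = Pow(Add(0, -5), 2) = Pow(-5, 2) = 25)
Pow(Add(Function('b')(c), r), 2) = Pow(Add(Mul(3, -7), 25), 2) = Pow(Add(-21, 25), 2) = Pow(4, 2) = 16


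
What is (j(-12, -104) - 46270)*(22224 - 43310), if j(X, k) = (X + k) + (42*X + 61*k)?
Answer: 1122492124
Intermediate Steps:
j(X, k) = 43*X + 62*k
(j(-12, -104) - 46270)*(22224 - 43310) = ((43*(-12) + 62*(-104)) - 46270)*(22224 - 43310) = ((-516 - 6448) - 46270)*(-21086) = (-6964 - 46270)*(-21086) = -53234*(-21086) = 1122492124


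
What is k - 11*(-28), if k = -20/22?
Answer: 3378/11 ≈ 307.09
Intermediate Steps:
k = -10/11 (k = -20*1/22 = -10/11 ≈ -0.90909)
k - 11*(-28) = -10/11 - 11*(-28) = -10/11 + 308 = 3378/11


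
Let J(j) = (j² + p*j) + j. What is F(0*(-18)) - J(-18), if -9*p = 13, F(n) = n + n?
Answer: -332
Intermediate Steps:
F(n) = 2*n
p = -13/9 (p = -⅑*13 = -13/9 ≈ -1.4444)
J(j) = j² - 4*j/9 (J(j) = (j² - 13*j/9) + j = j² - 4*j/9)
F(0*(-18)) - J(-18) = 2*(0*(-18)) - (-18)*(-4 + 9*(-18))/9 = 2*0 - (-18)*(-4 - 162)/9 = 0 - (-18)*(-166)/9 = 0 - 1*332 = 0 - 332 = -332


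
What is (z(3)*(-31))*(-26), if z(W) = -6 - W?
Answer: -7254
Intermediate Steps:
(z(3)*(-31))*(-26) = ((-6 - 1*3)*(-31))*(-26) = ((-6 - 3)*(-31))*(-26) = -9*(-31)*(-26) = 279*(-26) = -7254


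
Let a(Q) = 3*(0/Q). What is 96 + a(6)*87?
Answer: 96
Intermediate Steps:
a(Q) = 0 (a(Q) = 3*0 = 0)
96 + a(6)*87 = 96 + 0*87 = 96 + 0 = 96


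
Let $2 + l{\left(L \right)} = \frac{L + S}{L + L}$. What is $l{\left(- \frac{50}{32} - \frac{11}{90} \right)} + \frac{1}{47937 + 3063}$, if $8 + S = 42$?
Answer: $- \frac{717033287}{61863000} \approx -11.591$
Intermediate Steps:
$S = 34$ ($S = -8 + 42 = 34$)
$l{\left(L \right)} = -2 + \frac{34 + L}{2 L}$ ($l{\left(L \right)} = -2 + \frac{L + 34}{L + L} = -2 + \frac{34 + L}{2 L}$)
$l{\left(- \frac{50}{32} - \frac{11}{90} \right)} + \frac{1}{47937 + 3063} = \left(- \frac{3}{2} + \frac{17}{- \frac{50}{32} - \frac{11}{90}}\right) + \frac{1}{47937 + 3063} = \left(- \frac{3}{2} + \frac{17}{\left(-50\right) \frac{1}{32} - \frac{11}{90}}\right) + \frac{1}{51000} = \left(- \frac{3}{2} + \frac{17}{- \frac{25}{16} - \frac{11}{90}}\right) + \frac{1}{51000} = \left(- \frac{3}{2} + \frac{17}{- \frac{1213}{720}}\right) + \frac{1}{51000} = \left(- \frac{3}{2} + 17 \left(- \frac{720}{1213}\right)\right) + \frac{1}{51000} = \left(- \frac{3}{2} - \frac{12240}{1213}\right) + \frac{1}{51000} = - \frac{28119}{2426} + \frac{1}{51000} = - \frac{717033287}{61863000}$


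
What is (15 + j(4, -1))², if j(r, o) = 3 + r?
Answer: 484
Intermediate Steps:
(15 + j(4, -1))² = (15 + (3 + 4))² = (15 + 7)² = 22² = 484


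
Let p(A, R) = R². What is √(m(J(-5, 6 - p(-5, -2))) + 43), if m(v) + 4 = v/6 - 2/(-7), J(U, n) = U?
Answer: √67830/42 ≈ 6.2010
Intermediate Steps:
m(v) = -26/7 + v/6 (m(v) = -4 + (v/6 - 2/(-7)) = -4 + (v*(⅙) - 2*(-⅐)) = -4 + (v/6 + 2/7) = -4 + (2/7 + v/6) = -26/7 + v/6)
√(m(J(-5, 6 - p(-5, -2))) + 43) = √((-26/7 + (⅙)*(-5)) + 43) = √((-26/7 - ⅚) + 43) = √(-191/42 + 43) = √(1615/42) = √67830/42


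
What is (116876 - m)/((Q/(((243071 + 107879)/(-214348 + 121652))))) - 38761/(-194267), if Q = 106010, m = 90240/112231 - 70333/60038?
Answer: -5112555255335308111578647/1286310785399657637746896 ≈ -3.9746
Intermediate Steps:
m = -2475713803/6738124778 (m = 90240*(1/112231) - 70333*1/60038 = 90240/112231 - 70333/60038 = -2475713803/6738124778 ≈ -0.36742)
(116876 - m)/((Q/(((243071 + 107879)/(-214348 + 121652))))) - 38761/(-194267) = (116876 - 1*(-2475713803/6738124778))/((106010/(((243071 + 107879)/(-214348 + 121652))))) - 38761/(-194267) = (116876 + 2475713803/6738124778)/((106010/((350950/(-92696))))) - 38761*(-1/194267) = 787527547267331/(6738124778*((106010/((350950*(-1/92696)))))) + 38761/194267 = 787527547267331/(6738124778*((106010/(-175475/46348)))) + 38761/194267 = 787527547267331/(6738124778*((106010*(-46348/175475)))) + 38761/194267 = 787527547267331/(6738124778*(-982670296/35095)) + 38761/194267 = (787527547267331/6738124778)*(-35095/982670296) + 38761/194267 = -27638279271346981445/6621355070082194288 + 38761/194267 = -5112555255335308111578647/1286310785399657637746896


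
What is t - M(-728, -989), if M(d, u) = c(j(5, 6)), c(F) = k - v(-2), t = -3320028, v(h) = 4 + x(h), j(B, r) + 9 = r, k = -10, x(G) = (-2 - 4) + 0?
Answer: -3320020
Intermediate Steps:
x(G) = -6 (x(G) = -6 + 0 = -6)
j(B, r) = -9 + r
v(h) = -2 (v(h) = 4 - 6 = -2)
c(F) = -8 (c(F) = -10 - 1*(-2) = -10 + 2 = -8)
M(d, u) = -8
t - M(-728, -989) = -3320028 - 1*(-8) = -3320028 + 8 = -3320020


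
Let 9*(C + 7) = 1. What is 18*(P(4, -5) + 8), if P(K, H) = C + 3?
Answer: 74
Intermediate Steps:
C = -62/9 (C = -7 + (1/9)*1 = -7 + 1/9 = -62/9 ≈ -6.8889)
P(K, H) = -35/9 (P(K, H) = -62/9 + 3 = -35/9)
18*(P(4, -5) + 8) = 18*(-35/9 + 8) = 18*(37/9) = 74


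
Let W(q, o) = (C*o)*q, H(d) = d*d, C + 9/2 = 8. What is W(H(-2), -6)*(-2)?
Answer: 168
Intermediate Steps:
C = 7/2 (C = -9/2 + 8 = 7/2 ≈ 3.5000)
H(d) = d²
W(q, o) = 7*o*q/2 (W(q, o) = (7*o/2)*q = 7*o*q/2)
W(H(-2), -6)*(-2) = ((7/2)*(-6)*(-2)²)*(-2) = ((7/2)*(-6)*4)*(-2) = -84*(-2) = 168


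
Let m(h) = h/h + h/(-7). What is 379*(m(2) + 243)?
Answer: 646574/7 ≈ 92368.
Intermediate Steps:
m(h) = 1 - h/7 (m(h) = 1 + h*(-⅐) = 1 - h/7)
379*(m(2) + 243) = 379*((1 - ⅐*2) + 243) = 379*((1 - 2/7) + 243) = 379*(5/7 + 243) = 379*(1706/7) = 646574/7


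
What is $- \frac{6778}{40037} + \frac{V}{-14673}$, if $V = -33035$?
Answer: $\frac{1223168701}{587462901} \approx 2.0821$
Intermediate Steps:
$- \frac{6778}{40037} + \frac{V}{-14673} = - \frac{6778}{40037} - \frac{33035}{-14673} = \left(-6778\right) \frac{1}{40037} - - \frac{33035}{14673} = - \frac{6778}{40037} + \frac{33035}{14673} = \frac{1223168701}{587462901}$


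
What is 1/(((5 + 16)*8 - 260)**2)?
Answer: 1/8464 ≈ 0.00011815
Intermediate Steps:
1/(((5 + 16)*8 - 260)**2) = 1/((21*8 - 260)**2) = 1/((168 - 260)**2) = 1/((-92)**2) = 1/8464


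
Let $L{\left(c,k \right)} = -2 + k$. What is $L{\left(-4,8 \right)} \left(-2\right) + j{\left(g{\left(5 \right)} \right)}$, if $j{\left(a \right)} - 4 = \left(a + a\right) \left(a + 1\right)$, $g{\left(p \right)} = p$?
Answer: $52$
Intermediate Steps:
$j{\left(a \right)} = 4 + 2 a \left(1 + a\right)$ ($j{\left(a \right)} = 4 + \left(a + a\right) \left(a + 1\right) = 4 + 2 a \left(1 + a\right)$)
$L{\left(-4,8 \right)} \left(-2\right) + j{\left(g{\left(5 \right)} \right)} = \left(-2 + 8\right) \left(-2\right) + \left(4 + 2 \cdot 5 + 2 \cdot 5^{2}\right) = 6 \left(-2\right) + \left(4 + 10 + 2 \cdot 25\right) = -12 + \left(4 + 10 + 50\right) = -12 + 64 = 52$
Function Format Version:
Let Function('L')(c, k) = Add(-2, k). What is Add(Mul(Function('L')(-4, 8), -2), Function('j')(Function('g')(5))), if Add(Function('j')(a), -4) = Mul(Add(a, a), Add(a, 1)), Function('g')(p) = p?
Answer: 52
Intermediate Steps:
Function('j')(a) = Add(4, Mul(2, a, Add(1, a))) (Function('j')(a) = Add(4, Mul(Add(a, a), Add(a, 1))) = Add(4, Mul(Mul(2, a), Add(1, a))) = Add(4, Mul(2, a, Add(1, a))))
Add(Mul(Function('L')(-4, 8), -2), Function('j')(Function('g')(5))) = Add(Mul(Add(-2, 8), -2), Add(4, Mul(2, 5), Mul(2, Pow(5, 2)))) = Add(Mul(6, -2), Add(4, 10, Mul(2, 25))) = Add(-12, Add(4, 10, 50)) = Add(-12, 64) = 52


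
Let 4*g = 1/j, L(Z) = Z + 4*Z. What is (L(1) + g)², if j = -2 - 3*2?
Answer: 25281/1024 ≈ 24.688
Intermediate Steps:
j = -8 (j = -2 - 6 = -8)
L(Z) = 5*Z
g = -1/32 (g = (¼)/(-8) = (¼)*(-⅛) = -1/32 ≈ -0.031250)
(L(1) + g)² = (5*1 - 1/32)² = (5 - 1/32)² = (159/32)² = 25281/1024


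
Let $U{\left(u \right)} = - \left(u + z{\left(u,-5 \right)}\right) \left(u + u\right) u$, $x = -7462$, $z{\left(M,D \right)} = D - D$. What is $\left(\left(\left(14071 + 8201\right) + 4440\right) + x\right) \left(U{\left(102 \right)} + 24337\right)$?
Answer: $-40388020750$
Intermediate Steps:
$z{\left(M,D \right)} = 0$
$U{\left(u \right)} = - 2 u^{3}$ ($U{\left(u \right)} = - \left(u + 0\right) \left(u + u\right) u = - u 2 u u = - 2 u^{2} u = - 2 u^{3}$)
$\left(\left(\left(14071 + 8201\right) + 4440\right) + x\right) \left(U{\left(102 \right)} + 24337\right) = \left(\left(\left(14071 + 8201\right) + 4440\right) - 7462\right) \left(- 2 \cdot 102^{3} + 24337\right) = \left(\left(22272 + 4440\right) - 7462\right) \left(\left(-2\right) 1061208 + 24337\right) = \left(26712 - 7462\right) \left(-2122416 + 24337\right) = 19250 \left(-2098079\right) = -40388020750$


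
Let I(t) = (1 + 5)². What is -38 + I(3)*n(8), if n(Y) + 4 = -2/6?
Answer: -194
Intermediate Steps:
n(Y) = -13/3 (n(Y) = -4 - 2/6 = -4 - 2*⅙ = -4 - ⅓ = -13/3)
I(t) = 36 (I(t) = 6² = 36)
-38 + I(3)*n(8) = -38 + 36*(-13/3) = -38 - 156 = -194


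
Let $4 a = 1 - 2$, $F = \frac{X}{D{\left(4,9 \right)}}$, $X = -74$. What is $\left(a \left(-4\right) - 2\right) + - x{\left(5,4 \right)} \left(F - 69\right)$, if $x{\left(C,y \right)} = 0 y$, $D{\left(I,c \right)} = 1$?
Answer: $-1$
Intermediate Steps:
$F = -74$ ($F = - \frac{74}{1} = \left(-74\right) 1 = -74$)
$a = - \frac{1}{4}$ ($a = \frac{1 - 2}{4} = \frac{1}{4} \left(-1\right) = - \frac{1}{4} \approx -0.25$)
$x{\left(C,y \right)} = 0$
$\left(a \left(-4\right) - 2\right) + - x{\left(5,4 \right)} \left(F - 69\right) = \left(\left(- \frac{1}{4}\right) \left(-4\right) - 2\right) + \left(-1\right) 0 \left(-74 - 69\right) = \left(1 - 2\right) + 0 \left(-143\right) = -1 + 0 = -1$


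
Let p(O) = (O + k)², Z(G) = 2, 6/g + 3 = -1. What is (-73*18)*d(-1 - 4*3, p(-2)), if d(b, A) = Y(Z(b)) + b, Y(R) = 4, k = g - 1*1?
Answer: 11826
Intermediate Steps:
g = -3/2 (g = 6/(-3 - 1) = 6/(-4) = 6*(-¼) = -3/2 ≈ -1.5000)
k = -5/2 (k = -3/2 - 1*1 = -3/2 - 1 = -5/2 ≈ -2.5000)
p(O) = (-5/2 + O)² (p(O) = (O - 5/2)² = (-5/2 + O)²)
d(b, A) = 4 + b
(-73*18)*d(-1 - 4*3, p(-2)) = (-73*18)*(4 + (-1 - 4*3)) = -1314*(4 + (-1 - 12)) = -1314*(4 - 13) = -1314*(-9) = 11826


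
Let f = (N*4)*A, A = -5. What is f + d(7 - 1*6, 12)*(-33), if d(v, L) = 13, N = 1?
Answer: -449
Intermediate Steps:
f = -20 (f = (1*4)*(-5) = 4*(-5) = -20)
f + d(7 - 1*6, 12)*(-33) = -20 + 13*(-33) = -20 - 429 = -449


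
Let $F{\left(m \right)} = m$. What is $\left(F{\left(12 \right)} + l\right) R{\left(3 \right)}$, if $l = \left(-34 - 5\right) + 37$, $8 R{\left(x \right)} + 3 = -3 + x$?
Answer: $- \frac{15}{4} \approx -3.75$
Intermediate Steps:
$R{\left(x \right)} = - \frac{3}{4} + \frac{x}{8}$ ($R{\left(x \right)} = - \frac{3}{8} + \frac{-3 + x}{8} = - \frac{3}{8} + \left(- \frac{3}{8} + \frac{x}{8}\right) = - \frac{3}{4} + \frac{x}{8}$)
$l = -2$ ($l = -39 + 37 = -2$)
$\left(F{\left(12 \right)} + l\right) R{\left(3 \right)} = \left(12 - 2\right) \left(- \frac{3}{4} + \frac{1}{8} \cdot 3\right) = 10 \left(- \frac{3}{4} + \frac{3}{8}\right) = 10 \left(- \frac{3}{8}\right) = - \frac{15}{4}$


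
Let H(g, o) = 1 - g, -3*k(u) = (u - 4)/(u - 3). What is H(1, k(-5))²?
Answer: 0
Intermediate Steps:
k(u) = -(-4 + u)/(3*(-3 + u)) (k(u) = -(u - 4)/(3*(u - 3)) = -(-4 + u)/(3*(-3 + u)))
H(1, k(-5))² = (1 - 1*1)² = (1 - 1)² = 0² = 0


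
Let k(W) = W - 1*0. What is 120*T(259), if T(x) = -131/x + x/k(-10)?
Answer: -820692/259 ≈ -3168.7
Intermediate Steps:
k(W) = W (k(W) = W + 0 = W)
T(x) = -131/x - x/10 (T(x) = -131/x + x/(-10) = -131/x + x*(-⅒) = -131/x - x/10)
120*T(259) = 120*(-131/259 - ⅒*259) = 120*(-131*1/259 - 259/10) = 120*(-131/259 - 259/10) = 120*(-68391/2590) = -820692/259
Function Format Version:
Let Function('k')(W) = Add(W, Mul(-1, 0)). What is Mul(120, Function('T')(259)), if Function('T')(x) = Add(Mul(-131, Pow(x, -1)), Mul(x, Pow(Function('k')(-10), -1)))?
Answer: Rational(-820692, 259) ≈ -3168.7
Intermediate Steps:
Function('k')(W) = W (Function('k')(W) = Add(W, 0) = W)
Function('T')(x) = Add(Mul(-131, Pow(x, -1)), Mul(Rational(-1, 10), x)) (Function('T')(x) = Add(Mul(-131, Pow(x, -1)), Mul(x, Pow(-10, -1))) = Add(Mul(-131, Pow(x, -1)), Mul(x, Rational(-1, 10))) = Add(Mul(-131, Pow(x, -1)), Mul(Rational(-1, 10), x)))
Mul(120, Function('T')(259)) = Mul(120, Add(Mul(-131, Pow(259, -1)), Mul(Rational(-1, 10), 259))) = Mul(120, Add(Mul(-131, Rational(1, 259)), Rational(-259, 10))) = Mul(120, Add(Rational(-131, 259), Rational(-259, 10))) = Mul(120, Rational(-68391, 2590)) = Rational(-820692, 259)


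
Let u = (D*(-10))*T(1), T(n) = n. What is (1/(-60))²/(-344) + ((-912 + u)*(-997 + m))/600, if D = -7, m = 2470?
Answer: -102396361/49536 ≈ -2067.1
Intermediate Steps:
u = 70 (u = -7*(-10)*1 = 70*1 = 70)
(1/(-60))²/(-344) + ((-912 + u)*(-997 + m))/600 = (1/(-60))²/(-344) + ((-912 + 70)*(-997 + 2470))/600 = (-1/60)²*(-1/344) - 842*1473*(1/600) = (1/3600)*(-1/344) - 1240266*1/600 = -1/1238400 - 206711/100 = -102396361/49536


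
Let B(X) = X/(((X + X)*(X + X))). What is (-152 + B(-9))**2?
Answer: 29953729/1296 ≈ 23112.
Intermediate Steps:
B(X) = 1/(4*X) (B(X) = X/(((2*X)*(2*X))) = X/((4*X**2)) = X*(1/(4*X**2)) = 1/(4*X))
(-152 + B(-9))**2 = (-152 + (1/4)/(-9))**2 = (-152 + (1/4)*(-1/9))**2 = (-152 - 1/36)**2 = (-5473/36)**2 = 29953729/1296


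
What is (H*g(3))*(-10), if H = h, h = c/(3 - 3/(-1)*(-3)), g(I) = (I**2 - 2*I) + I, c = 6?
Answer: 60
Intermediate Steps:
g(I) = I**2 - I
h = -1 (h = 6/(3 - 3/(-1)*(-3)) = 6/(3 - 3*(-1)*(-3)) = 6/(3 + 3*(-3)) = 6/(3 - 9) = 6/(-6) = 6*(-1/6) = -1)
H = -1
(H*g(3))*(-10) = -3*(-1 + 3)*(-10) = -3*2*(-10) = -1*6*(-10) = -6*(-10) = 60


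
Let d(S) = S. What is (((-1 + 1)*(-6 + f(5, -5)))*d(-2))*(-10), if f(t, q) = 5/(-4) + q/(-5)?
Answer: 0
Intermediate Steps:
f(t, q) = -5/4 - q/5 (f(t, q) = 5*(-¼) + q*(-⅕) = -5/4 - q/5)
(((-1 + 1)*(-6 + f(5, -5)))*d(-2))*(-10) = (((-1 + 1)*(-6 + (-5/4 - ⅕*(-5))))*(-2))*(-10) = ((0*(-6 + (-5/4 + 1)))*(-2))*(-10) = ((0*(-6 - ¼))*(-2))*(-10) = ((0*(-25/4))*(-2))*(-10) = (0*(-2))*(-10) = 0*(-10) = 0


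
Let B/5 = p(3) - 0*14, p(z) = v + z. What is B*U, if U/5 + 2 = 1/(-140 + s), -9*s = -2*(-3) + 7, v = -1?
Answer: -127750/1273 ≈ -100.35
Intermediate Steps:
s = -13/9 (s = -(-2*(-3) + 7)/9 = -(6 + 7)/9 = -⅑*13 = -13/9 ≈ -1.4444)
p(z) = -1 + z
B = 10 (B = 5*((-1 + 3) - 0*14) = 5*(2 - 1*0) = 5*(2 + 0) = 5*2 = 10)
U = -12775/1273 (U = -10 + 5/(-140 - 13/9) = -10 + 5/(-1273/9) = -10 + 5*(-9/1273) = -10 - 45/1273 = -12775/1273 ≈ -10.035)
B*U = 10*(-12775/1273) = -127750/1273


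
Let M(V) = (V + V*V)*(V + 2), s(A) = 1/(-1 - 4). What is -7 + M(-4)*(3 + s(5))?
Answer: -371/5 ≈ -74.200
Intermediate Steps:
s(A) = -1/5 (s(A) = 1/(-5) = -1/5)
M(V) = (2 + V)*(V + V**2) (M(V) = (V + V**2)*(2 + V) = (2 + V)*(V + V**2))
-7 + M(-4)*(3 + s(5)) = -7 + (-4*(2 + (-4)**2 + 3*(-4)))*(3 - 1/5) = -7 - 4*(2 + 16 - 12)*(14/5) = -7 - 4*6*(14/5) = -7 - 24*14/5 = -7 - 336/5 = -371/5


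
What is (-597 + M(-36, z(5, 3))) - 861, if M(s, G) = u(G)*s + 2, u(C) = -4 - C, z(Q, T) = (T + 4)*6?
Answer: 200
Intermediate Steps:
z(Q, T) = 24 + 6*T (z(Q, T) = (4 + T)*6 = 24 + 6*T)
M(s, G) = 2 + s*(-4 - G) (M(s, G) = (-4 - G)*s + 2 = s*(-4 - G) + 2 = 2 + s*(-4 - G))
(-597 + M(-36, z(5, 3))) - 861 = (-597 + (2 - 1*(-36)*(4 + (24 + 6*3)))) - 861 = (-597 + (2 - 1*(-36)*(4 + (24 + 18)))) - 861 = (-597 + (2 - 1*(-36)*(4 + 42))) - 861 = (-597 + (2 - 1*(-36)*46)) - 861 = (-597 + (2 + 1656)) - 861 = (-597 + 1658) - 861 = 1061 - 861 = 200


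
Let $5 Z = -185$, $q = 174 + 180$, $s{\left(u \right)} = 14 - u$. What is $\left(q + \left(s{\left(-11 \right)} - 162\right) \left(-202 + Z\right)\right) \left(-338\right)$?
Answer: $-11186786$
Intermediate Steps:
$q = 354$
$Z = -37$ ($Z = \frac{1}{5} \left(-185\right) = -37$)
$\left(q + \left(s{\left(-11 \right)} - 162\right) \left(-202 + Z\right)\right) \left(-338\right) = \left(354 + \left(\left(14 - -11\right) - 162\right) \left(-202 - 37\right)\right) \left(-338\right) = \left(354 + \left(\left(14 + 11\right) - 162\right) \left(-239\right)\right) \left(-338\right) = \left(354 + \left(25 - 162\right) \left(-239\right)\right) \left(-338\right) = \left(354 - -32743\right) \left(-338\right) = \left(354 + 32743\right) \left(-338\right) = 33097 \left(-338\right) = -11186786$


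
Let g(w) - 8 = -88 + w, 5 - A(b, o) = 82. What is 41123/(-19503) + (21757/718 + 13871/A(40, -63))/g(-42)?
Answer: -10527782359/11958693516 ≈ -0.88035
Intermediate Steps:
A(b, o) = -77 (A(b, o) = 5 - 1*82 = 5 - 82 = -77)
g(w) = -80 + w (g(w) = 8 + (-88 + w) = -80 + w)
41123/(-19503) + (21757/718 + 13871/A(40, -63))/g(-42) = 41123/(-19503) + (21757/718 + 13871/(-77))/(-80 - 42) = 41123*(-1/19503) + (21757*(1/718) + 13871*(-1/77))/(-122) = -41123/19503 + (21757/718 - 1261/7)*(-1/122) = -41123/19503 - 753099/5026*(-1/122) = -41123/19503 + 753099/613172 = -10527782359/11958693516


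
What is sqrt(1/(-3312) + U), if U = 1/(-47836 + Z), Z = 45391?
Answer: I*sqrt(35971655)/224940 ≈ 0.026663*I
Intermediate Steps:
U = -1/2445 (U = 1/(-47836 + 45391) = 1/(-2445) = -1/2445 ≈ -0.00040900)
sqrt(1/(-3312) + U) = sqrt(1/(-3312) - 1/2445) = sqrt(-1/3312 - 1/2445) = sqrt(-1919/2699280) = I*sqrt(35971655)/224940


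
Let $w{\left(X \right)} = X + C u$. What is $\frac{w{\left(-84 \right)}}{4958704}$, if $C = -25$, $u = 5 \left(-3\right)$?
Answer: $\frac{291}{4958704} \approx 5.8685 \cdot 10^{-5}$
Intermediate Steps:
$u = -15$
$w{\left(X \right)} = 375 + X$ ($w{\left(X \right)} = X - -375 = X + 375 = 375 + X$)
$\frac{w{\left(-84 \right)}}{4958704} = \frac{375 - 84}{4958704} = 291 \cdot \frac{1}{4958704} = \frac{291}{4958704}$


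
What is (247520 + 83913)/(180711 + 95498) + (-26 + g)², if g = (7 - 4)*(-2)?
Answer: 283169449/276209 ≈ 1025.2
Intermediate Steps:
g = -6 (g = 3*(-2) = -6)
(247520 + 83913)/(180711 + 95498) + (-26 + g)² = (247520 + 83913)/(180711 + 95498) + (-26 - 6)² = 331433/276209 + (-32)² = 331433*(1/276209) + 1024 = 331433/276209 + 1024 = 283169449/276209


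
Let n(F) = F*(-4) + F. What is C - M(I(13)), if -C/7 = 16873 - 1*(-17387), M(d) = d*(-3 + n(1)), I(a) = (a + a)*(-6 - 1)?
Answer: -240912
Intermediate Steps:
n(F) = -3*F (n(F) = -4*F + F = -3*F)
I(a) = -14*a (I(a) = (2*a)*(-7) = -14*a)
M(d) = -6*d (M(d) = d*(-3 - 3*1) = d*(-3 - 3) = d*(-6) = -6*d)
C = -239820 (C = -7*(16873 - 1*(-17387)) = -7*(16873 + 17387) = -7*34260 = -239820)
C - M(I(13)) = -239820 - (-6)*(-14*13) = -239820 - (-6)*(-182) = -239820 - 1*1092 = -239820 - 1092 = -240912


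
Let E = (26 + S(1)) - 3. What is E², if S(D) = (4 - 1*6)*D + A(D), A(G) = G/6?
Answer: 16129/36 ≈ 448.03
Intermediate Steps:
A(G) = G/6 (A(G) = G*(⅙) = G/6)
S(D) = -11*D/6 (S(D) = (4 - 1*6)*D + D/6 = (4 - 6)*D + D/6 = -2*D + D/6 = -11*D/6)
E = 127/6 (E = (26 - 11/6*1) - 3 = (26 - 11/6) - 3 = 145/6 - 3 = 127/6 ≈ 21.167)
E² = (127/6)² = 16129/36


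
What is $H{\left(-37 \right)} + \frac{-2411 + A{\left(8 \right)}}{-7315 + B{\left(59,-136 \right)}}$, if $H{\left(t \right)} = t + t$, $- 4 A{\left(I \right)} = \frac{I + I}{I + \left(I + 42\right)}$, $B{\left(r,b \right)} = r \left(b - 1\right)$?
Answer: $- \frac{32974187}{446542} \approx -73.843$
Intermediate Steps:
$B{\left(r,b \right)} = r \left(-1 + b\right)$
$A{\left(I \right)} = - \frac{I}{2 \left(42 + 2 I\right)}$ ($A{\left(I \right)} = - \frac{\left(I + I\right) \frac{1}{I + \left(I + 42\right)}}{4} = - \frac{2 I \frac{1}{I + \left(42 + I\right)}}{4} = - \frac{2 I \frac{1}{42 + 2 I}}{4} = - \frac{I}{2 \left(42 + 2 I\right)}$)
$H{\left(t \right)} = 2 t$
$H{\left(-37 \right)} + \frac{-2411 + A{\left(8 \right)}}{-7315 + B{\left(59,-136 \right)}} = 2 \left(-37\right) + \frac{-2411 - \frac{8}{84 + 4 \cdot 8}}{-7315 + 59 \left(-1 - 136\right)} = -74 + \frac{-2411 - \frac{8}{84 + 32}}{-7315 + 59 \left(-137\right)} = -74 + \frac{-2411 - \frac{8}{116}}{-7315 - 8083} = -74 + \frac{-2411 - 8 \cdot \frac{1}{116}}{-15398} = -74 + \left(-2411 - \frac{2}{29}\right) \left(- \frac{1}{15398}\right) = -74 - - \frac{69921}{446542} = -74 + \frac{69921}{446542} = - \frac{32974187}{446542}$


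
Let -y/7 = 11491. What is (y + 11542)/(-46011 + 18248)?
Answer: 68895/27763 ≈ 2.4815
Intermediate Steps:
y = -80437 (y = -7*11491 = -80437)
(y + 11542)/(-46011 + 18248) = (-80437 + 11542)/(-46011 + 18248) = -68895/(-27763) = -68895*(-1/27763) = 68895/27763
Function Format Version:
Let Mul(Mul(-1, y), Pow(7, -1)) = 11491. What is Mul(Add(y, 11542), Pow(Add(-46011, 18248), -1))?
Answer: Rational(68895, 27763) ≈ 2.4815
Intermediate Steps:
y = -80437 (y = Mul(-7, 11491) = -80437)
Mul(Add(y, 11542), Pow(Add(-46011, 18248), -1)) = Mul(Add(-80437, 11542), Pow(Add(-46011, 18248), -1)) = Mul(-68895, Pow(-27763, -1)) = Mul(-68895, Rational(-1, 27763)) = Rational(68895, 27763)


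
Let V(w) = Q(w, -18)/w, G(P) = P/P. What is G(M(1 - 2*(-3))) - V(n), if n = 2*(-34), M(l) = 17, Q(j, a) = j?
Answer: 0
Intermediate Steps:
n = -68
G(P) = 1
V(w) = 1 (V(w) = w/w = 1)
G(M(1 - 2*(-3))) - V(n) = 1 - 1*1 = 1 - 1 = 0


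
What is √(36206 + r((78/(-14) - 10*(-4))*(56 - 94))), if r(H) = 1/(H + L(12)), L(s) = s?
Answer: 3*√331234510282/9074 ≈ 190.28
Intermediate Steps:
r(H) = 1/(12 + H) (r(H) = 1/(H + 12) = 1/(12 + H))
√(36206 + r((78/(-14) - 10*(-4))*(56 - 94))) = √(36206 + 1/(12 + (78/(-14) - 10*(-4))*(56 - 94))) = √(36206 + 1/(12 + (78*(-1/14) + 40)*(-38))) = √(36206 + 1/(12 + (-39/7 + 40)*(-38))) = √(36206 + 1/(12 + (241/7)*(-38))) = √(36206 + 1/(12 - 9158/7)) = √(36206 + 1/(-9074/7)) = √(36206 - 7/9074) = √(328533237/9074) = 3*√331234510282/9074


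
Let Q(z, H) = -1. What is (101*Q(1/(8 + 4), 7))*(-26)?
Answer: 2626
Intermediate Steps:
(101*Q(1/(8 + 4), 7))*(-26) = (101*(-1))*(-26) = -101*(-26) = 2626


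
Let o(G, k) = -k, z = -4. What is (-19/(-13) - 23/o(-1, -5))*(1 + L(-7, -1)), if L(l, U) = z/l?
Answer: -2244/455 ≈ -4.9319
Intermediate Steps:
L(l, U) = -4/l
(-19/(-13) - 23/o(-1, -5))*(1 + L(-7, -1)) = (-19/(-13) - 23/((-1*(-5))))*(1 - 4/(-7)) = (-19*(-1/13) - 23/5)*(1 - 4*(-1/7)) = (19/13 - 23*1/5)*(1 + 4/7) = (19/13 - 23/5)*(11/7) = -204/65*11/7 = -2244/455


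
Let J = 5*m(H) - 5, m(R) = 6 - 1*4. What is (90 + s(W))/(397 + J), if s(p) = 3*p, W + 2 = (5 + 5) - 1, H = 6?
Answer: 37/134 ≈ 0.27612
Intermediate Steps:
m(R) = 2 (m(R) = 6 - 4 = 2)
J = 5 (J = 5*2 - 5 = 10 - 5 = 5)
W = 7 (W = -2 + ((5 + 5) - 1) = -2 + (10 - 1) = -2 + 9 = 7)
(90 + s(W))/(397 + J) = (90 + 3*7)/(397 + 5) = (90 + 21)/402 = 111*(1/402) = 37/134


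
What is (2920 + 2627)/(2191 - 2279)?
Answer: -5547/88 ≈ -63.034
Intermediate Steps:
(2920 + 2627)/(2191 - 2279) = 5547/(-88) = 5547*(-1/88) = -5547/88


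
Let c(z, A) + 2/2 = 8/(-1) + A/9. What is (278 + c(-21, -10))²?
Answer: 5812921/81 ≈ 71765.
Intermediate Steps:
c(z, A) = -9 + A/9 (c(z, A) = -1 + (8/(-1) + A/9) = -1 + (8*(-1) + A*(⅑)) = -1 + (-8 + A/9) = -9 + A/9)
(278 + c(-21, -10))² = (278 + (-9 + (⅑)*(-10)))² = (278 + (-9 - 10/9))² = (278 - 91/9)² = (2411/9)² = 5812921/81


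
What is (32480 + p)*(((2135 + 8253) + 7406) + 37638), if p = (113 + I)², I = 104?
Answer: 4410668808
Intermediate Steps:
p = 47089 (p = (113 + 104)² = 217² = 47089)
(32480 + p)*(((2135 + 8253) + 7406) + 37638) = (32480 + 47089)*(((2135 + 8253) + 7406) + 37638) = 79569*((10388 + 7406) + 37638) = 79569*(17794 + 37638) = 79569*55432 = 4410668808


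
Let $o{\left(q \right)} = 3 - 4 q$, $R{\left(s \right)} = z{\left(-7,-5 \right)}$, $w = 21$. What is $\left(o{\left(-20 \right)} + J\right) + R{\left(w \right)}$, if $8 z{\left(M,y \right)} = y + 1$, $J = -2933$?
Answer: $- \frac{5701}{2} \approx -2850.5$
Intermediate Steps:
$z{\left(M,y \right)} = \frac{1}{8} + \frac{y}{8}$ ($z{\left(M,y \right)} = \frac{y + 1}{8} = \frac{1 + y}{8} = \frac{1}{8} + \frac{y}{8}$)
$R{\left(s \right)} = - \frac{1}{2}$ ($R{\left(s \right)} = \frac{1}{8} + \frac{1}{8} \left(-5\right) = \frac{1}{8} - \frac{5}{8} = - \frac{1}{2}$)
$\left(o{\left(-20 \right)} + J\right) + R{\left(w \right)} = \left(\left(3 - -80\right) - 2933\right) - \frac{1}{2} = \left(\left(3 + 80\right) - 2933\right) - \frac{1}{2} = \left(83 - 2933\right) - \frac{1}{2} = -2850 - \frac{1}{2} = - \frac{5701}{2}$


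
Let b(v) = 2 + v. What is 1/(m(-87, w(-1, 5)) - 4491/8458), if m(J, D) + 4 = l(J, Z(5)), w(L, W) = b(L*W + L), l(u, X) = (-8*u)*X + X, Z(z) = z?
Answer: 8458/29437807 ≈ 0.00028732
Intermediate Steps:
l(u, X) = X - 8*X*u (l(u, X) = -8*X*u + X = X - 8*X*u)
w(L, W) = 2 + L + L*W (w(L, W) = 2 + (L*W + L) = 2 + (L + L*W) = 2 + L + L*W)
m(J, D) = 1 - 40*J (m(J, D) = -4 + 5*(1 - 8*J) = -4 + (5 - 40*J) = 1 - 40*J)
1/(m(-87, w(-1, 5)) - 4491/8458) = 1/((1 - 40*(-87)) - 4491/8458) = 1/((1 + 3480) - 4491*1/8458) = 1/(3481 - 4491/8458) = 1/(29437807/8458) = 8458/29437807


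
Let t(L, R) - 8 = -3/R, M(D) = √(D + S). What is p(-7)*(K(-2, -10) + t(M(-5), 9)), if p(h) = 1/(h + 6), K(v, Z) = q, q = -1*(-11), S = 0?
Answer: -56/3 ≈ -18.667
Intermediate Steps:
q = 11
K(v, Z) = 11
M(D) = √D (M(D) = √(D + 0) = √D)
p(h) = 1/(6 + h)
t(L, R) = 8 - 3/R
p(-7)*(K(-2, -10) + t(M(-5), 9)) = (11 + (8 - 3/9))/(6 - 7) = (11 + (8 - 3*⅑))/(-1) = -(11 + (8 - ⅓)) = -(11 + 23/3) = -1*56/3 = -56/3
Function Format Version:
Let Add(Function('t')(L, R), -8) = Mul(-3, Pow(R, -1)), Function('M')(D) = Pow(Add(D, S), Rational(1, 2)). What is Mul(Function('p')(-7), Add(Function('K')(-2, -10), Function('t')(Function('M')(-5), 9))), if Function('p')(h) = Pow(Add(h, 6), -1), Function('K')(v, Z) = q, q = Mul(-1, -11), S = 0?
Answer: Rational(-56, 3) ≈ -18.667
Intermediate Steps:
q = 11
Function('K')(v, Z) = 11
Function('M')(D) = Pow(D, Rational(1, 2)) (Function('M')(D) = Pow(Add(D, 0), Rational(1, 2)) = Pow(D, Rational(1, 2)))
Function('p')(h) = Pow(Add(6, h), -1)
Function('t')(L, R) = Add(8, Mul(-3, Pow(R, -1)))
Mul(Function('p')(-7), Add(Function('K')(-2, -10), Function('t')(Function('M')(-5), 9))) = Mul(Pow(Add(6, -7), -1), Add(11, Add(8, Mul(-3, Pow(9, -1))))) = Mul(Pow(-1, -1), Add(11, Add(8, Mul(-3, Rational(1, 9))))) = Mul(-1, Add(11, Add(8, Rational(-1, 3)))) = Mul(-1, Add(11, Rational(23, 3))) = Mul(-1, Rational(56, 3)) = Rational(-56, 3)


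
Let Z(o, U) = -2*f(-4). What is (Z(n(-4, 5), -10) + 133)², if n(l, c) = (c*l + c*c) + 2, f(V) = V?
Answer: 19881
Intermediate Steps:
n(l, c) = 2 + c² + c*l (n(l, c) = (c*l + c²) + 2 = (c² + c*l) + 2 = 2 + c² + c*l)
Z(o, U) = 8 (Z(o, U) = -2*(-4) = 8)
(Z(n(-4, 5), -10) + 133)² = (8 + 133)² = 141² = 19881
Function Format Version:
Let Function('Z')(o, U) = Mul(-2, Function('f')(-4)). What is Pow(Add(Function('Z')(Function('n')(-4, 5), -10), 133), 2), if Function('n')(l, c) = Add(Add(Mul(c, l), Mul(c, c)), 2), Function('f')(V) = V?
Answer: 19881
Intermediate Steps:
Function('n')(l, c) = Add(2, Pow(c, 2), Mul(c, l)) (Function('n')(l, c) = Add(Add(Mul(c, l), Pow(c, 2)), 2) = Add(Add(Pow(c, 2), Mul(c, l)), 2) = Add(2, Pow(c, 2), Mul(c, l)))
Function('Z')(o, U) = 8 (Function('Z')(o, U) = Mul(-2, -4) = 8)
Pow(Add(Function('Z')(Function('n')(-4, 5), -10), 133), 2) = Pow(Add(8, 133), 2) = Pow(141, 2) = 19881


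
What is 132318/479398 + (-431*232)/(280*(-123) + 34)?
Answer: 13122124481/4123541897 ≈ 3.1822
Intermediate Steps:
132318/479398 + (-431*232)/(280*(-123) + 34) = 132318*(1/479398) - 99992/(-34440 + 34) = 66159/239699 - 99992/(-34406) = 66159/239699 - 99992*(-1/34406) = 66159/239699 + 49996/17203 = 13122124481/4123541897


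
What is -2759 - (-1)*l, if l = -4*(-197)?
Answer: -1971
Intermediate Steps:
l = 788
-2759 - (-1)*l = -2759 - (-1)*788 = -2759 - 1*(-788) = -2759 + 788 = -1971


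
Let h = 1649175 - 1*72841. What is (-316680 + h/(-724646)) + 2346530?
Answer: 735460553383/362323 ≈ 2.0298e+6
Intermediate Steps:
h = 1576334 (h = 1649175 - 72841 = 1576334)
(-316680 + h/(-724646)) + 2346530 = (-316680 + 1576334/(-724646)) + 2346530 = (-316680 + 1576334*(-1/724646)) + 2346530 = (-316680 - 788167/362323) + 2346530 = -114741235807/362323 + 2346530 = 735460553383/362323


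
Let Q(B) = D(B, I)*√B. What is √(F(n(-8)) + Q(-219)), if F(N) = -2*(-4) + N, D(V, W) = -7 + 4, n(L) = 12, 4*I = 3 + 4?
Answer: √(20 - 3*I*√219) ≈ 5.8606 - 3.7877*I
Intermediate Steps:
I = 7/4 (I = (3 + 4)/4 = (¼)*7 = 7/4 ≈ 1.7500)
D(V, W) = -3
F(N) = 8 + N
Q(B) = -3*√B
√(F(n(-8)) + Q(-219)) = √((8 + 12) - 3*I*√219) = √(20 - 3*I*√219)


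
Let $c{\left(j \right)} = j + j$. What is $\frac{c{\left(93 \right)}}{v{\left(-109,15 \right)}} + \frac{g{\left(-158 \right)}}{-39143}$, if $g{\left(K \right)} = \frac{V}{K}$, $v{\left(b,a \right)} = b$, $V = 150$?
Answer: $- \frac{575159067}{337060373} \approx -1.7064$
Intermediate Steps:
$c{\left(j \right)} = 2 j$
$g{\left(K \right)} = \frac{150}{K}$
$\frac{c{\left(93 \right)}}{v{\left(-109,15 \right)}} + \frac{g{\left(-158 \right)}}{-39143} = \frac{2 \cdot 93}{-109} + \frac{150 \frac{1}{-158}}{-39143} = 186 \left(- \frac{1}{109}\right) + 150 \left(- \frac{1}{158}\right) \left(- \frac{1}{39143}\right) = - \frac{186}{109} - - \frac{75}{3092297} = - \frac{186}{109} + \frac{75}{3092297} = - \frac{575159067}{337060373}$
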